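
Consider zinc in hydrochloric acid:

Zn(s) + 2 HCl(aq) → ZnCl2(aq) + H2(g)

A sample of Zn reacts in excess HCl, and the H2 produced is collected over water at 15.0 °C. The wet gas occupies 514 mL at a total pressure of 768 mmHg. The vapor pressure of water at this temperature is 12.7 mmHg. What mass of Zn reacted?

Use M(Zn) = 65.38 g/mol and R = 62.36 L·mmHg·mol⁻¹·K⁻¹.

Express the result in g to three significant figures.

1.41 g

P(H2) = 768 − 12.7 = 755.3 mmHg
n(H2) = PV/RT = (755.3 × 0.5140) / (62.36 × 288.15) = 0.02161 mol
n(Zn) = (1/1) × 0.02161 = 0.02161 mol
m(Zn) = 0.02161 × 65.38 = 1.413 g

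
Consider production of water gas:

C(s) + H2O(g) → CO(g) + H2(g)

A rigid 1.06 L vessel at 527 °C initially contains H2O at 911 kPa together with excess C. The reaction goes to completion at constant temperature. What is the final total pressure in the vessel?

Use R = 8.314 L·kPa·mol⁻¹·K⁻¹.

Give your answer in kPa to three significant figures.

At constant T and V, P ∝ n(gas): 1 mol gas → 2 mol gas.
P_final = (2/1) × 911 = 1822 kPa

1820 kPa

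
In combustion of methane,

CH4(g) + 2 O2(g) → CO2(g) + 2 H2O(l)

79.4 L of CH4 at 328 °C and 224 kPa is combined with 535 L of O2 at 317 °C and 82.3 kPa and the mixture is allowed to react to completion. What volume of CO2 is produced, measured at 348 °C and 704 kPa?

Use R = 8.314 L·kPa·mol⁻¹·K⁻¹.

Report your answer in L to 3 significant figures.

26.1 L

n(CH4) = PV/RT = (224 × 79.4) / (8.314 × 601.15) = 3.559 mol
n(O2) = PV/RT = (82.3 × 535) / (8.314 × 590.15) = 8.974 mol
For 3.559 mol CH4, stoichiometry requires (2/1) × 3.559 = 7.118 mol O2; 8.974 mol is available, so CH4 is limiting.
n(CO2) = (1/1) × 3.559 = 3.559 mol
V(CO2) = nRT/P = 3.559 × 8.314 × 621.15 / 704 = 26.11 L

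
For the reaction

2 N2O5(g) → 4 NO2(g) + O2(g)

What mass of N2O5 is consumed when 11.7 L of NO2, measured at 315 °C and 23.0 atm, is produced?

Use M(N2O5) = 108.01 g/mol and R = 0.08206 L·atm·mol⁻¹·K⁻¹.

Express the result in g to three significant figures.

n(NO2) = PV/RT = (23.0 × 11.7) / (0.08206 × 588.15) = 5.576 mol
n(N2O5) = (2/4) × 5.576 = 2.788 mol
m(N2O5) = 2.788 × 108.01 = 301.1 g

301 g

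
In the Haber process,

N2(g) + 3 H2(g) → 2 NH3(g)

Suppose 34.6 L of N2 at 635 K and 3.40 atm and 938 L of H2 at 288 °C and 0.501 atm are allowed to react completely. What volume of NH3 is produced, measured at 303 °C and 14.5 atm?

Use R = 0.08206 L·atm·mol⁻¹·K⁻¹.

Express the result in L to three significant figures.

n(N2) = PV/RT = (3.40 × 34.6) / (0.08206 × 635) = 2.258 mol
n(H2) = PV/RT = (0.501 × 938) / (0.08206 × 561.15) = 10.21 mol
For 2.258 mol N2, stoichiometry requires (3/1) × 2.258 = 6.774 mol H2; 10.21 mol is available, so N2 is limiting.
n(NH3) = (2/1) × 2.258 = 4.516 mol
V(NH3) = nRT/P = 4.516 × 0.08206 × 576.15 / 14.5 = 14.72 L

14.7 L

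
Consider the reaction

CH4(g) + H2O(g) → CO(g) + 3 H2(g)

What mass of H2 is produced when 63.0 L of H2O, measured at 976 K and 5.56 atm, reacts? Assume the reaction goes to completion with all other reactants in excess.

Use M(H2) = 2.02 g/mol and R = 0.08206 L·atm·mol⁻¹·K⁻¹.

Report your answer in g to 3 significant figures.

n(H2O) = PV/RT = (5.56 × 63.0) / (0.08206 × 976) = 4.374 mol
n(H2) = (3/1) × 4.374 = 13.12 mol
m(H2) = 13.12 × 2.02 = 26.50 g

26.5 g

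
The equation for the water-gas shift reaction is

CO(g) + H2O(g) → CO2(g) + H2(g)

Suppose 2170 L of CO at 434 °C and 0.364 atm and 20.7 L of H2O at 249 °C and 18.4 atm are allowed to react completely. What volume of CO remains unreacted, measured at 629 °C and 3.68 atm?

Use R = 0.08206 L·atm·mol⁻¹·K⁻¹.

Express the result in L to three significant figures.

95.0 L

n(CO) = PV/RT = (0.364 × 2170) / (0.08206 × 707.15) = 13.61 mol
n(H2O) = PV/RT = (18.4 × 20.7) / (0.08206 × 522.15) = 8.889 mol
For 13.61 mol CO, stoichiometry requires (1/1) × 13.61 = 13.61 mol H2O; 8.889 mol is available, so H2O is limiting.
n(CO) consumed = (1/1) × 8.889 = 8.889 mol; remaining = 13.61 − 8.889 = 4.721 mol
V(CO) = nRT/P = 4.721 × 0.08206 × 902.15 / 3.68 = 94.97 L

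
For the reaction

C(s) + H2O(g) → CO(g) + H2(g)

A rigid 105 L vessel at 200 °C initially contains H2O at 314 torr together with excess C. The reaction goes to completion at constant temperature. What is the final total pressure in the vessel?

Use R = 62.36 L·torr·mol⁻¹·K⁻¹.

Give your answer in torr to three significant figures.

628 torr

Since T and V are fixed, P_final/P_initial = n_final/n_initial = 2/1.
P_final = (2/1) × 314 = 628.0 torr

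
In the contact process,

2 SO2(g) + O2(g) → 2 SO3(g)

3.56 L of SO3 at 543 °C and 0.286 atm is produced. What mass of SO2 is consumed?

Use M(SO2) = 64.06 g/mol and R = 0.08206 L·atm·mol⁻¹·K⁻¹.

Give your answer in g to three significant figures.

0.974 g

n(SO3) = PV/RT = (0.286 × 3.56) / (0.08206 × 816.15) = 0.01520 mol
n(SO2) = (2/2) × 0.01520 = 0.01520 mol
m(SO2) = 0.01520 × 64.06 = 0.9737 g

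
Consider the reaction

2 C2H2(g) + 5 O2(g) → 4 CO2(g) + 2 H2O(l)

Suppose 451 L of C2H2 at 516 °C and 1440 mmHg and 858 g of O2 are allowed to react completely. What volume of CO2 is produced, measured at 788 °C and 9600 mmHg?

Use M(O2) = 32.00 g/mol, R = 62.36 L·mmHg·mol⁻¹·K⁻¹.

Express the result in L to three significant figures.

n(C2H2) = PV/RT = (1440 × 451) / (62.36 × 789.15) = 13.20 mol
n(O2) = 858 / 32.00 = 26.81 mol
For 13.20 mol C2H2, stoichiometry requires (5/2) × 13.20 = 33.00 mol O2; 26.81 mol is available, so O2 is limiting.
n(CO2) = (4/5) × 26.81 = 21.45 mol
V(CO2) = nRT/P = 21.45 × 62.36 × 1061.15 / 9600 = 147.9 L

148 L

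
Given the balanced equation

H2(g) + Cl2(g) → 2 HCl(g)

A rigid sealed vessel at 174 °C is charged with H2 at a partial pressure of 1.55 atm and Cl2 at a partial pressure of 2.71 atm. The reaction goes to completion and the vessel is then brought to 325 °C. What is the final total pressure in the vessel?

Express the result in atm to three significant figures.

5.70 atm

At constant V, partial pressures at 174 °C are proportional to moles, so apply stoichiometry directly to pressures.
P(Cl2) required for 1.55 atm of H2 = (1/1) × 1.55 = 1.550 atm; available 2.71 atm, so H2 is limiting.
P(Cl2) remaining = 2.71 − (1/1) × 1.55 = 1.160 atm
P(gaseous products) = (2)/1 × 1.55 = 3.100 atm
P_total at 174 °C = 1.160 + 3.100 = 4.260 atm
Scaling to 325 °C: P = 4.260 × 598.15/447.15 = 5.699 atm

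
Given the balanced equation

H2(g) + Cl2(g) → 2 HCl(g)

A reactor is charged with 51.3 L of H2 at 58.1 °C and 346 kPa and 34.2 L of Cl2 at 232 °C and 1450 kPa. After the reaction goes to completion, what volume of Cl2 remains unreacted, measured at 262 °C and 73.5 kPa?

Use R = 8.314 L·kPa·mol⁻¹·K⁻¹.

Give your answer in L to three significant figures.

325 L

n(H2) = PV/RT = (346 × 51.3) / (8.314 × 331.25) = 6.445 mol
n(Cl2) = PV/RT = (1450 × 34.2) / (8.314 × 505.15) = 11.81 mol
For 6.445 mol H2, stoichiometry requires (1/1) × 6.445 = 6.445 mol Cl2; 11.81 mol is available, so H2 is limiting.
n(Cl2) consumed = (1/1) × 6.445 = 6.445 mol; remaining = 11.81 − 6.445 = 5.365 mol
V(Cl2) = nRT/P = 5.365 × 8.314 × 535.15 / 73.5 = 324.8 L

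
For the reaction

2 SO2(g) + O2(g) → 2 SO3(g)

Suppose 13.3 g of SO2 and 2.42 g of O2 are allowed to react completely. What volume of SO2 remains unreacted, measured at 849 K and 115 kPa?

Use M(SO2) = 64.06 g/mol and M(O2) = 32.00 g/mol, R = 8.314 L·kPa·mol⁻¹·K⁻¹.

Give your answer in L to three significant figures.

3.46 L

n(SO2) = 13.3 / 64.06 = 0.2076 mol
n(O2) = 2.42 / 32.00 = 0.07562 mol
For 0.2076 mol SO2, stoichiometry requires (1/2) × 0.2076 = 0.1038 mol O2; 0.07562 mol is available, so O2 is limiting.
n(SO2) consumed = (2/1) × 0.07562 = 0.1512 mol; remaining = 0.2076 − 0.1512 = 0.05640 mol
V(SO2) = nRT/P = 0.05640 × 8.314 × 849 / 115 = 3.462 L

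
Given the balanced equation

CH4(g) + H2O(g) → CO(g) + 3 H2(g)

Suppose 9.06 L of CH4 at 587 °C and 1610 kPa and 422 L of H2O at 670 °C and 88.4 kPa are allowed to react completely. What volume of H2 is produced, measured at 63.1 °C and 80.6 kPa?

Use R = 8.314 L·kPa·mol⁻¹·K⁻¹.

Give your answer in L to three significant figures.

n(CH4) = PV/RT = (1610 × 9.06) / (8.314 × 860.15) = 2.040 mol
n(H2O) = PV/RT = (88.4 × 422) / (8.314 × 943.15) = 4.757 mol
For 2.040 mol CH4, stoichiometry requires (1/1) × 2.040 = 2.040 mol H2O; 4.757 mol is available, so CH4 is limiting.
n(H2) = (3/1) × 2.040 = 6.120 mol
V(H2) = nRT/P = 6.120 × 8.314 × 336.25 / 80.6 = 212.3 L

212 L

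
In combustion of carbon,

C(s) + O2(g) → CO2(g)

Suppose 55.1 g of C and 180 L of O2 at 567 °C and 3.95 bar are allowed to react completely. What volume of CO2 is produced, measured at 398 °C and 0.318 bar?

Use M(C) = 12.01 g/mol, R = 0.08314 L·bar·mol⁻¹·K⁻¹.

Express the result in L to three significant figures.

805 L

n(C) = 55.1 / 12.01 = 4.588 mol
n(O2) = PV/RT = (3.95 × 180) / (0.08314 × 840.15) = 10.18 mol
For 4.588 mol C, stoichiometry requires (1/1) × 4.588 = 4.588 mol O2; 10.18 mol is available, so C is limiting.
n(CO2) = (1/1) × 4.588 = 4.588 mol
V(CO2) = nRT/P = 4.588 × 0.08314 × 671.15 / 0.318 = 805.1 L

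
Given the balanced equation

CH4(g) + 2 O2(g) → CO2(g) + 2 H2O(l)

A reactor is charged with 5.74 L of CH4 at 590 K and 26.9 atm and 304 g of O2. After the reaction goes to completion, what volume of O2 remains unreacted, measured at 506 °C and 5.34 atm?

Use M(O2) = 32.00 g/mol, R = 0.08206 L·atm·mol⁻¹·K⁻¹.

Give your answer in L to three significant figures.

n(CH4) = PV/RT = (26.9 × 5.74) / (0.08206 × 590) = 3.189 mol
n(O2) = 304 / 32.00 = 9.500 mol
For 3.189 mol CH4, stoichiometry requires (2/1) × 3.189 = 6.378 mol O2; 9.500 mol is available, so CH4 is limiting.
n(O2) consumed = (2/1) × 3.189 = 6.378 mol; remaining = 9.500 − 6.378 = 3.122 mol
V(O2) = nRT/P = 3.122 × 0.08206 × 779.15 / 5.34 = 37.38 L

37.4 L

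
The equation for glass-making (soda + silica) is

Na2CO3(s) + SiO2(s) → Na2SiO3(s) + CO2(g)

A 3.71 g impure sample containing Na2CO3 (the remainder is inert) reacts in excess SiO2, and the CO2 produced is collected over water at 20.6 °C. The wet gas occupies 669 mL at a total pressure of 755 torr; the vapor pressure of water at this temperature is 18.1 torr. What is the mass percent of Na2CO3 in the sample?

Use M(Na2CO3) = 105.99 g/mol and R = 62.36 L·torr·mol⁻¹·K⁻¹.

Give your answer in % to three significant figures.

76.9 %

P(CO2) = 755 − 18.1 = 736.9 torr
n(CO2) = PV/RT = (736.9 × 0.6690) / (62.36 × 293.75) = 0.02691 mol
n(Na2CO3) = (1/1) × 0.02691 = 0.02691 mol
m(Na2CO3) = 0.02691 × 105.99 = 2.852 g
%Na2CO3 = 2.852 / 3.71 × 100 = 76.87%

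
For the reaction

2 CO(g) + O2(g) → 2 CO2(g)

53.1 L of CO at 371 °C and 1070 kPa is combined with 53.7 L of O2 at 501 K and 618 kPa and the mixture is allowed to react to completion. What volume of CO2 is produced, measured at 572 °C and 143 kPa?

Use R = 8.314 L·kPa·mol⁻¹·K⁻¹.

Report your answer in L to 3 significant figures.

n(CO) = PV/RT = (1070 × 53.1) / (8.314 × 644.15) = 10.61 mol
n(O2) = PV/RT = (618 × 53.7) / (8.314 × 501) = 7.967 mol
For 10.61 mol CO, stoichiometry requires (1/2) × 10.61 = 5.305 mol O2; 7.967 mol is available, so CO is limiting.
n(CO2) = (2/2) × 10.61 = 10.61 mol
V(CO2) = nRT/P = 10.61 × 8.314 × 845.15 / 143 = 521.3 L

521 L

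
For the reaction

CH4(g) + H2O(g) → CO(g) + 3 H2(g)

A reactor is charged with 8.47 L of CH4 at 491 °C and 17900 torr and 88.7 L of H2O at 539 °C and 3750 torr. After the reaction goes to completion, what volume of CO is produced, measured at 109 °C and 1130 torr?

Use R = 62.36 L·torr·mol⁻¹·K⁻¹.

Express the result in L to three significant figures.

67.1 L

n(CH4) = PV/RT = (17900 × 8.47) / (62.36 × 764.15) = 3.182 mol
n(H2O) = PV/RT = (3750 × 88.7) / (62.36 × 812.15) = 6.568 mol
For 3.182 mol CH4, stoichiometry requires (1/1) × 3.182 = 3.182 mol H2O; 6.568 mol is available, so CH4 is limiting.
n(CO) = (1/1) × 3.182 = 3.182 mol
V(CO) = nRT/P = 3.182 × 62.36 × 382.15 / 1130 = 67.11 L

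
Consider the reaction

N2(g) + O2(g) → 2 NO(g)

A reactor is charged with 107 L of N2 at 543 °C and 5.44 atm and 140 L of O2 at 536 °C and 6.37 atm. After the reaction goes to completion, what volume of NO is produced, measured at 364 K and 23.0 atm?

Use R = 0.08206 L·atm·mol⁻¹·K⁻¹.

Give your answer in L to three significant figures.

n(N2) = PV/RT = (5.44 × 107) / (0.08206 × 816.15) = 8.691 mol
n(O2) = PV/RT = (6.37 × 140) / (0.08206 × 809.15) = 13.43 mol
For 8.691 mol N2, stoichiometry requires (1/1) × 8.691 = 8.691 mol O2; 13.43 mol is available, so N2 is limiting.
n(NO) = (2/1) × 8.691 = 17.38 mol
V(NO) = nRT/P = 17.38 × 0.08206 × 364 / 23.0 = 22.57 L

22.6 L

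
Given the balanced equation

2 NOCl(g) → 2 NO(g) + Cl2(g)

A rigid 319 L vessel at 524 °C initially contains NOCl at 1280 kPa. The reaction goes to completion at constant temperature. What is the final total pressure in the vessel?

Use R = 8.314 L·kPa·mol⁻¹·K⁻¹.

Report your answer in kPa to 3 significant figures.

1920 kPa

At constant T and V, P ∝ n(gas): 2 mol gas → 3 mol gas.
P_final = (3/2) × 1280 = 1920 kPa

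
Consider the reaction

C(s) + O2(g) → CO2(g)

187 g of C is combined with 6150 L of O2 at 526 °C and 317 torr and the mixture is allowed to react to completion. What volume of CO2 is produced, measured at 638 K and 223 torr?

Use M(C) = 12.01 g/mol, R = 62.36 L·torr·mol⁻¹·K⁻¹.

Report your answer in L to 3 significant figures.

2780 L

n(C) = 187 / 12.01 = 15.57 mol
n(O2) = PV/RT = (317 × 6150) / (62.36 × 799.15) = 39.12 mol
For 15.57 mol C, stoichiometry requires (1/1) × 15.57 = 15.57 mol O2; 39.12 mol is available, so C is limiting.
n(CO2) = (1/1) × 15.57 = 15.57 mol
V(CO2) = nRT/P = 15.57 × 62.36 × 638 / 223 = 2778 L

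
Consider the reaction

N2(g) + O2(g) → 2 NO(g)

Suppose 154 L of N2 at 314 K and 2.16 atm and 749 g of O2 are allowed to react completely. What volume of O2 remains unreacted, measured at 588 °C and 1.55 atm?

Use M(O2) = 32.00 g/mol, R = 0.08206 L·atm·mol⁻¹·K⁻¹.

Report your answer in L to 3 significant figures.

n(N2) = PV/RT = (2.16 × 154) / (0.08206 × 314) = 12.91 mol
n(O2) = 749 / 32.00 = 23.41 mol
For 12.91 mol N2, stoichiometry requires (1/1) × 12.91 = 12.91 mol O2; 23.41 mol is available, so N2 is limiting.
n(O2) consumed = (1/1) × 12.91 = 12.91 mol; remaining = 23.41 − 12.91 = 10.50 mol
V(O2) = nRT/P = 10.50 × 0.08206 × 861.15 / 1.55 = 478.7 L

479 L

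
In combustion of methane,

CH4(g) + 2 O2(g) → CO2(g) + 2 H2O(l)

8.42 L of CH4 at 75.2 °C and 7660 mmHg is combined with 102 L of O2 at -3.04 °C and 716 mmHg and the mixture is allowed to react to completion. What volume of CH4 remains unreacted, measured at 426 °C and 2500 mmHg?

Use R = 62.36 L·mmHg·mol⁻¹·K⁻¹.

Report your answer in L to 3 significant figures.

n(CH4) = PV/RT = (7660 × 8.42) / (62.36 × 348.35) = 2.969 mol
n(O2) = PV/RT = (716 × 102) / (62.36 × 270.11) = 4.336 mol
For 2.969 mol CH4, stoichiometry requires (2/1) × 2.969 = 5.938 mol O2; 4.336 mol is available, so O2 is limiting.
n(CH4) consumed = (1/2) × 4.336 = 2.168 mol; remaining = 2.969 − 2.168 = 0.8010 mol
V(CH4) = nRT/P = 0.8010 × 62.36 × 699.15 / 2500 = 13.97 L

14.0 L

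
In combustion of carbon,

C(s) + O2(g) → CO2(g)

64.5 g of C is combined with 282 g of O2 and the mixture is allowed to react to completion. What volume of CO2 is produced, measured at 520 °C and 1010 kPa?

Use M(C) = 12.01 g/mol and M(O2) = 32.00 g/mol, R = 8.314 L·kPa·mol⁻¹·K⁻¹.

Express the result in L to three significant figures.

n(C) = 64.5 / 12.01 = 5.371 mol
n(O2) = 282 / 32.00 = 8.812 mol
For 5.371 mol C, stoichiometry requires (1/1) × 5.371 = 5.371 mol O2; 8.812 mol is available, so C is limiting.
n(CO2) = (1/1) × 5.371 = 5.371 mol
V(CO2) = nRT/P = 5.371 × 8.314 × 793.15 / 1010 = 35.07 L

35.1 L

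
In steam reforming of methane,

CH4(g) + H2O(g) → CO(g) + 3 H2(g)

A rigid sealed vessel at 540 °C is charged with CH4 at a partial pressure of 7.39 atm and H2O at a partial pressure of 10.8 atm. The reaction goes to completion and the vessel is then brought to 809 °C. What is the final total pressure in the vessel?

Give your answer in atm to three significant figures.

43.9 atm

With V and T fixed, P_i ∝ n_i, so the mole ratios apply directly to partial pressures at 540 °C.
P(H2O) required for 7.39 atm of CH4 = (1/1) × 7.39 = 7.390 atm; available 10.8 atm, so CH4 is limiting.
P(H2O) remaining = 10.8 − (1/1) × 7.39 = 3.410 atm
P(gaseous products) = (1+3)/1 × 7.39 = 29.56 atm
P_total at 540 °C = 3.410 + 29.56 = 32.97 atm
Scaling to 809 °C: P = 32.97 × 1082.15/813.15 = 43.88 atm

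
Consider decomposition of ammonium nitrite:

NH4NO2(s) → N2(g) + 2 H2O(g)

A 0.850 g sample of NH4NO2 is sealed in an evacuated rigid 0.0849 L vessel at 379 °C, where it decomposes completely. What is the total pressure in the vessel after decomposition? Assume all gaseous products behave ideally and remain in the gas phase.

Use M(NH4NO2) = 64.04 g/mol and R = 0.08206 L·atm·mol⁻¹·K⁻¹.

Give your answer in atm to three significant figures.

25.1 atm

n(NH4NO2) = 0.850 / 64.04 = 0.01327 mol
n(gas produced) = (3/1) × 0.01327 = 0.03981 mol
P = nRT/V = 0.03981 × 0.08206 × 652.15 / 0.0849 = 25.09 atm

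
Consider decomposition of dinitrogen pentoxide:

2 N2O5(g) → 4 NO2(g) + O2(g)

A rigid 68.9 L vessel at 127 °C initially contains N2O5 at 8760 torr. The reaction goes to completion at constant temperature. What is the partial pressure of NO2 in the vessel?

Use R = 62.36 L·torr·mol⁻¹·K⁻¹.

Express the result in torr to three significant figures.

17500 torr

n(N2O5)₀ = PV/RT = (8760 × 68.9) / (62.36 × 400.15) = 24.19 mol
n(NO2) = (4/2) × 24.19 = 48.38 mol
P(NO2) = nRT/V = 48.38 × 62.36 × 400.15 / 68.9 = 17520 torr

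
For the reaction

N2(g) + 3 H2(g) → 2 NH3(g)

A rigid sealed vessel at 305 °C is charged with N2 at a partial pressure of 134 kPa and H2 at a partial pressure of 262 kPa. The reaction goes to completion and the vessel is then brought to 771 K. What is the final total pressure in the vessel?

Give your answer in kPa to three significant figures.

With V and T fixed, P_i ∝ n_i, so the mole ratios apply directly to partial pressures at 305 °C.
P(H2) required for 134 kPa of N2 = (3/1) × 134 = 402.0 kPa; available 262 kPa, so H2 is limiting.
P(N2) remaining = 134 − (1/3) × 262 = 46.67 kPa
P(gaseous products) = (2)/3 × 262 = 174.7 kPa
P_total at 305 °C = 46.67 + 174.7 = 221.4 kPa
Scaling to 771 K: P = 221.4 × 771/578.15 = 295.3 kPa

295 kPa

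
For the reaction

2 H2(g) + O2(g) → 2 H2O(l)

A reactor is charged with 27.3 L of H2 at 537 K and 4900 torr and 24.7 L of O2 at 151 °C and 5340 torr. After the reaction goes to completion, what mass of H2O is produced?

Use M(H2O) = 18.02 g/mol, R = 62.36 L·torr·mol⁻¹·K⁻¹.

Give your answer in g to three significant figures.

n(H2) = PV/RT = (4900 × 27.3) / (62.36 × 537) = 3.995 mol
n(O2) = PV/RT = (5340 × 24.7) / (62.36 × 424.15) = 4.987 mol
For 3.995 mol H2, stoichiometry requires (1/2) × 3.995 = 1.998 mol O2; 4.987 mol is available, so H2 is limiting.
n(H2O) = (2/2) × 3.995 = 3.995 mol
m(H2O) = 3.995 × 18.02 = 71.99 g

72.0 g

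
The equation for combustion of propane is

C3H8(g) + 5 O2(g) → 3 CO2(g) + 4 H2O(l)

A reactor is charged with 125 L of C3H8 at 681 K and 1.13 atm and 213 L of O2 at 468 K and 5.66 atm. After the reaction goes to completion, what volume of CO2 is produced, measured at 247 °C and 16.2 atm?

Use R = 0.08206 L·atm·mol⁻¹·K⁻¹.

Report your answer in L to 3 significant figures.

20.0 L

n(C3H8) = PV/RT = (1.13 × 125) / (0.08206 × 681) = 2.528 mol
n(O2) = PV/RT = (5.66 × 213) / (0.08206 × 468) = 31.39 mol
For 2.528 mol C3H8, stoichiometry requires (5/1) × 2.528 = 12.64 mol O2; 31.39 mol is available, so C3H8 is limiting.
n(CO2) = (3/1) × 2.528 = 7.584 mol
V(CO2) = nRT/P = 7.584 × 0.08206 × 520.15 / 16.2 = 19.98 L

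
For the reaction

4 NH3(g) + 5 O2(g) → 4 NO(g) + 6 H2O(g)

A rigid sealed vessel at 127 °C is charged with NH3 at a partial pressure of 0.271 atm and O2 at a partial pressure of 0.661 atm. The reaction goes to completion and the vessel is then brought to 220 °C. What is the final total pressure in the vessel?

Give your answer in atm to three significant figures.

With V and T fixed, P_i ∝ n_i, so the mole ratios apply directly to partial pressures at 127 °C.
P(O2) required for 0.271 atm of NH3 = (5/4) × 0.271 = 0.3387 atm; available 0.661 atm, so NH3 is limiting.
P(O2) remaining = 0.661 − (5/4) × 0.271 = 0.3223 atm
P(gaseous products) = (4+6)/4 × 0.271 = 0.6775 atm
P_total at 127 °C = 0.3223 + 0.6775 = 0.9998 atm
Scaling to 220 °C: P = 0.9998 × 493.15/400.15 = 1.232 atm

1.23 atm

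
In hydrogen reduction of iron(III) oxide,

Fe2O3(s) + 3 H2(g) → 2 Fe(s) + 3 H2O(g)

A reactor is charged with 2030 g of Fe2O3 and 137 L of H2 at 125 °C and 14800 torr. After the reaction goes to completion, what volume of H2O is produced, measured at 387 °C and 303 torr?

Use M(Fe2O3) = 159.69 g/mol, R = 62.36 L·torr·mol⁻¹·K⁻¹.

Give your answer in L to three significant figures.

5180 L

n(Fe2O3) = 2030 / 159.69 = 12.71 mol
n(H2) = PV/RT = (14800 × 137) / (62.36 × 398.15) = 81.66 mol
For 12.71 mol Fe2O3, stoichiometry requires (3/1) × 12.71 = 38.13 mol H2; 81.66 mol is available, so Fe2O3 is limiting.
n(H2O) = (3/1) × 12.71 = 38.13 mol
V(H2O) = nRT/P = 38.13 × 62.36 × 660.15 / 303 = 5181 L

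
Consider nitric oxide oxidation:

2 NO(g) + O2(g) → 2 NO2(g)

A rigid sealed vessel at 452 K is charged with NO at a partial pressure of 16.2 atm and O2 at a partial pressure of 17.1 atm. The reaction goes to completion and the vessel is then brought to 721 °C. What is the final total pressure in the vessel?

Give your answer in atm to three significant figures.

Because the vessel is rigid and T is held at 452 K, work the stoichiometry in partial pressures (P_i = n_iRT/V).
P(O2) required for 16.2 atm of NO = (1/2) × 16.2 = 8.100 atm; available 17.1 atm, so NO is limiting.
P(O2) remaining = 17.1 − (1/2) × 16.2 = 9.000 atm
P(gaseous products) = (2)/2 × 16.2 = 16.20 atm
P_total at 452 K = 9.000 + 16.20 = 25.20 atm
Scaling to 721 °C: P = 25.20 × 994.15/452 = 55.43 atm

55.4 atm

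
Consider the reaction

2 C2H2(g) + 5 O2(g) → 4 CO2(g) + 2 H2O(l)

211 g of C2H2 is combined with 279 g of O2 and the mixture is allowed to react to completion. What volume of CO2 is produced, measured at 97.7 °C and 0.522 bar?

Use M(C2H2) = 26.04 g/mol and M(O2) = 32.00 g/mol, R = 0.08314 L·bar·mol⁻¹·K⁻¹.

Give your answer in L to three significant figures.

412 L

n(C2H2) = 211 / 26.04 = 8.103 mol
n(O2) = 279 / 32.00 = 8.719 mol
For 8.103 mol C2H2, stoichiometry requires (5/2) × 8.103 = 20.26 mol O2; 8.719 mol is available, so O2 is limiting.
n(CO2) = (4/5) × 8.719 = 6.975 mol
V(CO2) = nRT/P = 6.975 × 0.08314 × 370.85 / 0.522 = 412.0 L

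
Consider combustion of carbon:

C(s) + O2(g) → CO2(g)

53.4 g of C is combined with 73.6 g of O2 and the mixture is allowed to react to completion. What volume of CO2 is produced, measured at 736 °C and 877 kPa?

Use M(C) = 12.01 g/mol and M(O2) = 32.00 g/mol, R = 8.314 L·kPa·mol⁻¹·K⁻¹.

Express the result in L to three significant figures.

n(C) = 53.4 / 12.01 = 4.446 mol
n(O2) = 73.6 / 32.00 = 2.300 mol
For 4.446 mol C, stoichiometry requires (1/1) × 4.446 = 4.446 mol O2; 2.300 mol is available, so O2 is limiting.
n(CO2) = (1/1) × 2.300 = 2.300 mol
V(CO2) = nRT/P = 2.300 × 8.314 × 1009.15 / 877 = 22.00 L

22.0 L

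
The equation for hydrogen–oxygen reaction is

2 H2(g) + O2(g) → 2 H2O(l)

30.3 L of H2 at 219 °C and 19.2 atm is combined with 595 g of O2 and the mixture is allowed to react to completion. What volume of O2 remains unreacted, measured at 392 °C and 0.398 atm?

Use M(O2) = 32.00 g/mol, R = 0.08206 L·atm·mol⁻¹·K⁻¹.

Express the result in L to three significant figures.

1560 L

n(H2) = PV/RT = (19.2 × 30.3) / (0.08206 × 492.15) = 14.41 mol
n(O2) = 595 / 32.00 = 18.59 mol
For 14.41 mol H2, stoichiometry requires (1/2) × 14.41 = 7.205 mol O2; 18.59 mol is available, so H2 is limiting.
n(O2) consumed = (1/2) × 14.41 = 7.205 mol; remaining = 18.59 − 7.205 = 11.38 mol
V(O2) = nRT/P = 11.38 × 0.08206 × 665.15 / 0.398 = 1561 L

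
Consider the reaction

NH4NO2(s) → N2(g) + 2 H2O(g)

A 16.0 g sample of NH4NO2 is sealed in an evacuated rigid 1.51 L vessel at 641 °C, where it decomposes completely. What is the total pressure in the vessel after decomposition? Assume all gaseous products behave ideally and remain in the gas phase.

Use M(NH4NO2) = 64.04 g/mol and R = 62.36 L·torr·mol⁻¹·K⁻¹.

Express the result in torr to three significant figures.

n(NH4NO2) = 16.0 / 64.04 = 0.2498 mol
n(gas produced) = (3/1) × 0.2498 = 0.7494 mol
P = nRT/V = 0.7494 × 62.36 × 914.15 / 1.51 = 28290 torr

28300 torr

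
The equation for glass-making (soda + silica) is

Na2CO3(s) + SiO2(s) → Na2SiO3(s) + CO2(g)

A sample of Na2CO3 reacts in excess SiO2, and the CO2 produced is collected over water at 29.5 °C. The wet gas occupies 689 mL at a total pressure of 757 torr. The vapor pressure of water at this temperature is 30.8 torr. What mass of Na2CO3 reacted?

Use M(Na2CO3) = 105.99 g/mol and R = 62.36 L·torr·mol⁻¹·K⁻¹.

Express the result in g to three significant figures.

P(CO2) = 757 − 30.8 = 726.2 torr
n(CO2) = PV/RT = (726.2 × 0.6890) / (62.36 × 302.65) = 0.02651 mol
n(Na2CO3) = (1/1) × 0.02651 = 0.02651 mol
m(Na2CO3) = 0.02651 × 105.99 = 2.810 g

2.81 g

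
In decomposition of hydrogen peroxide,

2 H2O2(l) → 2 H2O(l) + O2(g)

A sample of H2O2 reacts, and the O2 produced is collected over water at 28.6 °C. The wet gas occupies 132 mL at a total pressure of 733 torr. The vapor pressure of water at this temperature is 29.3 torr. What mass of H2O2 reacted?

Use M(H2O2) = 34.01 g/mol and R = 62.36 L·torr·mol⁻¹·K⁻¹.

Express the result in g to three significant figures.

P(O2) = 733 − 29.3 = 703.7 torr
n(O2) = PV/RT = (703.7 × 0.1320) / (62.36 × 301.75) = 0.004936 mol
n(H2O2) = (2/1) × 0.004936 = 0.009872 mol
m(H2O2) = 0.009872 × 34.01 = 0.3357 g

0.336 g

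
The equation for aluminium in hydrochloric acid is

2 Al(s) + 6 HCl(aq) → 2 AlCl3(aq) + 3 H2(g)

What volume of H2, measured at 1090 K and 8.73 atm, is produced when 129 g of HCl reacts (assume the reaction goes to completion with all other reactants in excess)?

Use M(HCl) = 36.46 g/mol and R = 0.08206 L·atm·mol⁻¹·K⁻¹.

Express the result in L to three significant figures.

n(HCl) = 129.0 / 36.46 = 3.538 mol
n(H2) = (3/6) × 3.538 = 1.769 mol
V = nRT/P = 1.769 × 0.08206 × 1090 / 8.73 = 18.12 L

18.1 L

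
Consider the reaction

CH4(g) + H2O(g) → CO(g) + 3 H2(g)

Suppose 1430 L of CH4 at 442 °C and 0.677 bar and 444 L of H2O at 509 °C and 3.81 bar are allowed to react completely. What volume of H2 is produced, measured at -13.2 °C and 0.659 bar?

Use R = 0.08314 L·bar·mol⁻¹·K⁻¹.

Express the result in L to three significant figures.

n(CH4) = PV/RT = (0.677 × 1430) / (0.08314 × 715.15) = 16.28 mol
n(H2O) = PV/RT = (3.81 × 444) / (0.08314 × 782.15) = 26.01 mol
For 16.28 mol CH4, stoichiometry requires (1/1) × 16.28 = 16.28 mol H2O; 26.01 mol is available, so CH4 is limiting.
n(H2) = (3/1) × 16.28 = 48.84 mol
V(H2) = nRT/P = 48.84 × 0.08314 × 259.95 / 0.659 = 1602 L

1600 L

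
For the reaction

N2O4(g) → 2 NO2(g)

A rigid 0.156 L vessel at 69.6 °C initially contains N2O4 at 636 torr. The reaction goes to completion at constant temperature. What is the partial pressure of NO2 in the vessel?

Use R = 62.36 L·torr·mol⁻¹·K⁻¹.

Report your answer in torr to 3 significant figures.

n(N2O4)₀ = PV/RT = (636 × 0.156) / (62.36 × 342.75) = 0.004642 mol
n(NO2) = (2/1) × 0.004642 = 0.009284 mol
P(NO2) = nRT/V = 0.009284 × 62.36 × 342.75 / 0.156 = 1272 torr

1270 torr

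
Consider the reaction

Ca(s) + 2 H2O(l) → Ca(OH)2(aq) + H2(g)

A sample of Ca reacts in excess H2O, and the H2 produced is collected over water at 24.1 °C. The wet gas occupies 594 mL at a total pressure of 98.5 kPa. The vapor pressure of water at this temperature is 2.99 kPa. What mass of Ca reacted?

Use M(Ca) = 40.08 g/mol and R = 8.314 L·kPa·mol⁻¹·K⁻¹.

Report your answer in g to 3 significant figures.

P(H2) = 98.5 − 2.99 = 95.51 kPa
n(H2) = PV/RT = (95.51 × 0.5940) / (8.314 × 297.25) = 0.02296 mol
n(Ca) = (1/1) × 0.02296 = 0.02296 mol
m(Ca) = 0.02296 × 40.08 = 0.9202 g

0.920 g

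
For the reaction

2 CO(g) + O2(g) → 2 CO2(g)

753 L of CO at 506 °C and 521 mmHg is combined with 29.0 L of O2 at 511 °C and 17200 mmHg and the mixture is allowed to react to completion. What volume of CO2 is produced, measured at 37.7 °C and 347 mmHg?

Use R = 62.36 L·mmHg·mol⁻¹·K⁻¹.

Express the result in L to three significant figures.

n(CO) = PV/RT = (521 × 753) / (62.36 × 779.15) = 8.074 mol
n(O2) = PV/RT = (17200 × 29.0) / (62.36 × 784.15) = 10.20 mol
For 8.074 mol CO, stoichiometry requires (1/2) × 8.074 = 4.037 mol O2; 10.20 mol is available, so CO is limiting.
n(CO2) = (2/2) × 8.074 = 8.074 mol
V(CO2) = nRT/P = 8.074 × 62.36 × 310.85 / 347 = 451.0 L

451 L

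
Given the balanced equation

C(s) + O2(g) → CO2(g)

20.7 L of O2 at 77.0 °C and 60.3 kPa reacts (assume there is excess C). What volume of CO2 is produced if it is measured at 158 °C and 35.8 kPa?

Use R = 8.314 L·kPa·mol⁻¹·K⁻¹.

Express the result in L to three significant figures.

42.9 L

n(O2) = PV/RT = (60.3 × 20.7) / (8.314 × 350.15) = 0.4288 mol
n(CO2) = (1/1) × 0.4288 = 0.4288 mol
V = nRT/P = 0.4288 × 8.314 × 431.15 / 35.8 = 42.93 L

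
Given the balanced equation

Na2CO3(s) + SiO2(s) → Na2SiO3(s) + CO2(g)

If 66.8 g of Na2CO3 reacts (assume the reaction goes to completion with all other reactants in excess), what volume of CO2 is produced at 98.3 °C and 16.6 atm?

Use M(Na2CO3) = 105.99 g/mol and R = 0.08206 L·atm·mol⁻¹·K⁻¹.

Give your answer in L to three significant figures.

n(Na2CO3) = 66.80 / 105.99 = 0.6302 mol
n(CO2) = (1/1) × 0.6302 = 0.6302 mol
V = nRT/P = 0.6302 × 0.08206 × 371.45 / 16.6 = 1.157 L

1.16 L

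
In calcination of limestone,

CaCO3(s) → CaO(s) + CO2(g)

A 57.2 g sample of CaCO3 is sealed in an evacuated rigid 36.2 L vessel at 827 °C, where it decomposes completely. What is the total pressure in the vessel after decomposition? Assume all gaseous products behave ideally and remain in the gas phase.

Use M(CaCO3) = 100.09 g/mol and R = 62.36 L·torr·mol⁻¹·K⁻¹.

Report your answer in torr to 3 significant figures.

1080 torr

n(CaCO3) = 57.2 / 100.09 = 0.5715 mol
n(gas produced) = (1/1) × 0.5715 = 0.5715 mol
P = nRT/V = 0.5715 × 62.36 × 1100.15 / 36.2 = 1083 torr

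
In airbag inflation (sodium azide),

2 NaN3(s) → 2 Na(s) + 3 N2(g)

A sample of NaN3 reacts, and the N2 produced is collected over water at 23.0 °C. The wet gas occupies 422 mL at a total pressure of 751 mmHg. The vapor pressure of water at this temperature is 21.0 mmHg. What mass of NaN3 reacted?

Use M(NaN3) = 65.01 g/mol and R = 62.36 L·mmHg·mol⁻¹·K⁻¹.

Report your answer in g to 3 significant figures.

0.723 g

P(N2) = 751 − 21.0 = 730.0 mmHg
n(N2) = PV/RT = (730.0 × 0.4220) / (62.36 × 296.15) = 0.01668 mol
n(NaN3) = (2/3) × 0.01668 = 0.01112 mol
m(NaN3) = 0.01112 × 65.01 = 0.7229 g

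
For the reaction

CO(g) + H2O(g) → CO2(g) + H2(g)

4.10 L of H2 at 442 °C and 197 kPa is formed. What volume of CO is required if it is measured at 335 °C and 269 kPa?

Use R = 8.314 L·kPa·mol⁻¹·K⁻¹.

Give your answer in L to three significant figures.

2.55 L

n(H2) = PV/RT = (197 × 4.10) / (8.314 × 715.15) = 0.1358 mol
n(CO) = (1/1) × 0.1358 = 0.1358 mol
V = nRT/P = 0.1358 × 8.314 × 608.15 / 269 = 2.553 L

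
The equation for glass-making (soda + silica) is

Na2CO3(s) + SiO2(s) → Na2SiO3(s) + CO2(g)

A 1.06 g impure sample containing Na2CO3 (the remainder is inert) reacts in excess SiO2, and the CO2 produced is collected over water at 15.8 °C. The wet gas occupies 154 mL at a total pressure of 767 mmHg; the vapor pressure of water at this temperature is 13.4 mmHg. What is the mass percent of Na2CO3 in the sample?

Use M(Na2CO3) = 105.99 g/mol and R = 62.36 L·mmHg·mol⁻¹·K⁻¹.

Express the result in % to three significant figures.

P(CO2) = 767 − 13.4 = 753.6 mmHg
n(CO2) = PV/RT = (753.6 × 0.1540) / (62.36 × 288.95) = 0.006441 mol
n(Na2CO3) = (1/1) × 0.006441 = 0.006441 mol
m(Na2CO3) = 0.006441 × 105.99 = 0.6827 g
%Na2CO3 = 0.6827 / 1.06 × 100 = 64.41%

64.4 %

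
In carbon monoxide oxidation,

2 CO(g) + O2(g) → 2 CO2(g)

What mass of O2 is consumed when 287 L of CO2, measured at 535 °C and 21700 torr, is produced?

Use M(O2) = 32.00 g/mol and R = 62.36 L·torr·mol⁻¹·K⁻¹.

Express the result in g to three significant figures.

n(CO2) = PV/RT = (21700 × 287) / (62.36 × 808.15) = 123.6 mol
n(O2) = (1/2) × 123.6 = 61.80 mol
m(O2) = 61.80 × 32.00 = 1978 g

1980 g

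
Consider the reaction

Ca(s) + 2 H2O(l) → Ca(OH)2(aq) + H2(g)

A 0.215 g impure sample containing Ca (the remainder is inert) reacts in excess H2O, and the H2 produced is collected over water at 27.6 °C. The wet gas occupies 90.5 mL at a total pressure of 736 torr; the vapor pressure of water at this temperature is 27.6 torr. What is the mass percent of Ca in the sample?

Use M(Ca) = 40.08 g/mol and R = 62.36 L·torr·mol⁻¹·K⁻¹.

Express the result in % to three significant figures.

P(H2) = 736 − 27.6 = 708.4 torr
n(H2) = PV/RT = (708.4 × 0.09050) / (62.36 × 300.75) = 0.003418 mol
n(Ca) = (1/1) × 0.003418 = 0.003418 mol
m(Ca) = 0.003418 × 40.08 = 0.1370 g
%Ca = 0.1370 / 0.215 × 100 = 63.72%

63.7 %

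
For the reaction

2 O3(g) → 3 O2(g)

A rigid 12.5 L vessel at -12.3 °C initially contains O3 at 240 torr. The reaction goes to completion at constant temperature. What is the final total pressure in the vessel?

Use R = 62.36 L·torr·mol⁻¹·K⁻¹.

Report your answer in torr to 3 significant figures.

360 torr

At constant T and V, P ∝ n(gas): 2 mol gas → 3 mol gas.
P_final = (3/2) × 240 = 360.0 torr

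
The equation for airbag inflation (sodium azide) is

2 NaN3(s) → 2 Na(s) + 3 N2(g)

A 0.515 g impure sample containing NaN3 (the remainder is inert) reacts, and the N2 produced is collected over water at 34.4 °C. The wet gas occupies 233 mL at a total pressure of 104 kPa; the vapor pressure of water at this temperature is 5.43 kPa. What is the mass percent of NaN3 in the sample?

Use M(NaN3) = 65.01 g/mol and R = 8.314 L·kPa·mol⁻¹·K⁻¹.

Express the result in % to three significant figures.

P(N2) = 104 − 5.43 = 98.57 kPa
n(N2) = PV/RT = (98.57 × 0.2330) / (8.314 × 307.55) = 0.008982 mol
n(NaN3) = (2/3) × 0.008982 = 0.005988 mol
m(NaN3) = 0.005988 × 65.01 = 0.3893 g
%NaN3 = 0.3893 / 0.515 × 100 = 75.59%

75.6 %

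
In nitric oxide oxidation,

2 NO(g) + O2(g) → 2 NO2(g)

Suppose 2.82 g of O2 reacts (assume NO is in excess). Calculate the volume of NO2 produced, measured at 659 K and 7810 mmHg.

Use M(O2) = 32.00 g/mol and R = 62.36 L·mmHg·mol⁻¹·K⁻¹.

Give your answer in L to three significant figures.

0.927 L

n(O2) = 2.820 / 32.00 = 0.08812 mol
n(NO2) = (2/1) × 0.08812 = 0.1762 mol
V = nRT/P = 0.1762 × 62.36 × 659 / 7810 = 0.9271 L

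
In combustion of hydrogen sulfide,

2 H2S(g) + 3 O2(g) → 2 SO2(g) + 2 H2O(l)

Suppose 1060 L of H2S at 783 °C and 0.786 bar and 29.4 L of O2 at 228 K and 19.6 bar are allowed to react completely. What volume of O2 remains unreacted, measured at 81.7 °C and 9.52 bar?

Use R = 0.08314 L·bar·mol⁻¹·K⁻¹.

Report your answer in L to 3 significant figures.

n(H2S) = PV/RT = (0.786 × 1060) / (0.08314 × 1056.15) = 9.488 mol
n(O2) = PV/RT = (19.6 × 29.4) / (0.08314 × 228) = 30.40 mol
For 9.488 mol H2S, stoichiometry requires (3/2) × 9.488 = 14.23 mol O2; 30.40 mol is available, so H2S is limiting.
n(O2) consumed = (3/2) × 9.488 = 14.23 mol; remaining = 30.40 − 14.23 = 16.17 mol
V(O2) = nRT/P = 16.17 × 0.08314 × 354.85 / 9.52 = 50.11 L

50.1 L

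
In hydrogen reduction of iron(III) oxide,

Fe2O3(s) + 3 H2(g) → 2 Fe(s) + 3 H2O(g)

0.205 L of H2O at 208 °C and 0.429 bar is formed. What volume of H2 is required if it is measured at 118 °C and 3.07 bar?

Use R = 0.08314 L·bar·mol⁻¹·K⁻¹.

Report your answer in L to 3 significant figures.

n(H2O) = PV/RT = (0.429 × 0.205) / (0.08314 × 481.15) = 0.002198 mol
n(H2) = (3/3) × 0.002198 = 0.002198 mol
V = nRT/P = 0.002198 × 0.08314 × 391.15 / 3.07 = 0.02328 L

0.0233 L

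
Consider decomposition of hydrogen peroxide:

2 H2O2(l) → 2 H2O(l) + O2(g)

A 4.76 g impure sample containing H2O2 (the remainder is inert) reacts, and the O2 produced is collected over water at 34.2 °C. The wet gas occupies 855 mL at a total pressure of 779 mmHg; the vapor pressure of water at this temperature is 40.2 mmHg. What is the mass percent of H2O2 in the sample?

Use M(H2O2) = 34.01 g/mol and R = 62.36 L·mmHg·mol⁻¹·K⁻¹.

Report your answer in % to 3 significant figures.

47.1 %

P(O2) = 779 − 40.2 = 738.8 mmHg
n(O2) = PV/RT = (738.8 × 0.8550) / (62.36 × 307.35) = 0.03296 mol
n(H2O2) = (2/1) × 0.03296 = 0.06592 mol
m(H2O2) = 0.06592 × 34.01 = 2.242 g
%H2O2 = 2.242 / 4.76 × 100 = 47.10%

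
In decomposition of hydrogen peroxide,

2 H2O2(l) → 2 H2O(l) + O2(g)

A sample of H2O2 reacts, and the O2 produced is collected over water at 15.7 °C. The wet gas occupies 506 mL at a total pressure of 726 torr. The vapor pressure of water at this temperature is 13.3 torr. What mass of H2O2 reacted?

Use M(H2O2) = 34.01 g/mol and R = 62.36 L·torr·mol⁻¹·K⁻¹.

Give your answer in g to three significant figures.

P(O2) = 726 − 13.3 = 712.7 torr
n(O2) = PV/RT = (712.7 × 0.5060) / (62.36 × 288.85) = 0.02002 mol
n(H2O2) = (2/1) × 0.02002 = 0.04004 mol
m(H2O2) = 0.04004 × 34.01 = 1.362 g

1.36 g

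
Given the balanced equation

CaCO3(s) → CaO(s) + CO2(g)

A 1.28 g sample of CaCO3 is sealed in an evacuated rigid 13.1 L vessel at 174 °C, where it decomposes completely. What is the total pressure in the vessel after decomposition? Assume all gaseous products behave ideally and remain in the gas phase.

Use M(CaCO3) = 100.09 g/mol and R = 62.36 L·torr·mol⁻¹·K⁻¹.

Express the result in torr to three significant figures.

n(CaCO3) = 1.28 / 100.09 = 0.01279 mol
n(gas produced) = (1/1) × 0.01279 = 0.01279 mol
P = nRT/V = 0.01279 × 62.36 × 447.15 / 13.1 = 27.22 torr

27.2 torr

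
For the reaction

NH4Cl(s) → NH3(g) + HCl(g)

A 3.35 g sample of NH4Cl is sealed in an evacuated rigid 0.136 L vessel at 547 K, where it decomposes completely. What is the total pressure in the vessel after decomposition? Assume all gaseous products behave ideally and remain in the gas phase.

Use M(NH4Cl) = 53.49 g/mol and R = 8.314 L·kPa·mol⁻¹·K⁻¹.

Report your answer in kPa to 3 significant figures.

4190 kPa

n(NH4Cl) = 3.35 / 53.49 = 0.06263 mol
n(gas produced) = (2/1) × 0.06263 = 0.1253 mol
P = nRT/V = 0.1253 × 8.314 × 547 / 0.136 = 4190 kPa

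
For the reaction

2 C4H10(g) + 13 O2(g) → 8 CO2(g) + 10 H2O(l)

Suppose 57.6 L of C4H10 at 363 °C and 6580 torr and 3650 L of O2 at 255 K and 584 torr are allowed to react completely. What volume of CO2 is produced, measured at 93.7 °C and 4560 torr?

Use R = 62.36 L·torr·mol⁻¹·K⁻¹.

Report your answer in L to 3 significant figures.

192 L

n(C4H10) = PV/RT = (6580 × 57.6) / (62.36 × 636.15) = 9.554 mol
n(O2) = PV/RT = (584 × 3650) / (62.36 × 255) = 134.0 mol
For 9.554 mol C4H10, stoichiometry requires (13/2) × 9.554 = 62.10 mol O2; 134.0 mol is available, so C4H10 is limiting.
n(CO2) = (8/2) × 9.554 = 38.22 mol
V(CO2) = nRT/P = 38.22 × 62.36 × 366.85 / 4560 = 191.7 L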